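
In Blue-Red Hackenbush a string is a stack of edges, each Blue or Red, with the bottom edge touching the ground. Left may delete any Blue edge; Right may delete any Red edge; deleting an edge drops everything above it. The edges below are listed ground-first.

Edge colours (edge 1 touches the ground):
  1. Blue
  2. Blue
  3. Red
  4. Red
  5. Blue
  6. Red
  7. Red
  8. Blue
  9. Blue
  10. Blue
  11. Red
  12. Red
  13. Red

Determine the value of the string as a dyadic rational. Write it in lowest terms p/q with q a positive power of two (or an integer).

2673/2048

Prefix values for Blue Blue Red Red Blue Red Red Blue Blue Blue Red Red Red via {L|R} + simplicity:
step 1: add Blue to get B; options L={ 0 } R={ · } — 1
step 2: add Blue to get BB; options L={ 0, 1 } R={ · } — 2
step 3: add Red to get BBR; options L={ 0, 1 } R={ 2 } — 3/2
step 4: add Red to get BBRR; options L={ 0, 1 } R={ 3/2, 2 } — 5/4
step 5: add Blue to get BBRRB; options L={ 0, 1, 5/4 } R={ 3/2, 2 } — 11/8
step 6: add Red to get BBRRBR; options L={ 0, 1, 5/4 } R={ 11/8, 3/2, 2 } — 21/16
step 7: add Red to get BBRRBRR; options L={ 0, 1, 5/4 } R={ 21/16, 11/8, 3/2, 2 } — 41/32
step 8: add Blue to get BBRRBRRB; options L={ 0, 1, 5/4, 41/32 } R={ 21/16, 11/8, 3/2, 2 } — 83/64
step 9: add Blue to get BBRRBRRBB; options L={ 0, 1, 5/4, 41/32, 83/64 } R={ 21/16, 11/8, 3/2, 2 } — 167/128
step 10: add Blue to get BBRRBRRBBB; options L={ 0, 1, 5/4, 41/32, 83/64, 167/128 } R={ 21/16, 11/8, 3/2, 2 } — 335/256
step 11: add Red to get BBRRBRRBBBR; options L={ 0, 1, 5/4, 41/32, 83/64, 167/128 } R={ 335/256, 21/16, 11/8, 3/2, 2 } — 669/512
step 12: add Red to get BBRRBRRBBBRR; options L={ 0, 1, 5/4, 41/32, 83/64, 167/128 } R={ 669/512, 335/256, 21/16, 11/8, 3/2, 2 } — 1337/1024
step 13: add Red to get BBRRBRRBBBRRR; options L={ 0, 1, 5/4, 41/32, 83/64, 167/128 } R={ 1337/1024, 669/512, 335/256, 21/16, 11/8, 3/2, 2 } — 2673/2048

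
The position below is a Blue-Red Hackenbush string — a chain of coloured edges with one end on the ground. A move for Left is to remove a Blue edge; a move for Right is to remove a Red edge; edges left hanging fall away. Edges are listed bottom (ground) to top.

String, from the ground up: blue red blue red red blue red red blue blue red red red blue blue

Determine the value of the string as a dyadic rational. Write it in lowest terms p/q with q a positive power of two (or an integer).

Build g(s[:k]) for k = 1..15, string s = blue red blue red red blue red red blue blue red red red blue blue.
step 1: add blue to get b; options L={ 0 } R={ (no moves) } = 1
step 2: add red to get br; options L={ 0 } R={ 1 } = 1/2
step 3: add blue to get brb; options L={ 0,1/2 } R={ 1 } = 3/4
step 4: add red to get brbr; options L={ 0,1/2 } R={ 3/4,1 } = 5/8
step 5: add red to get brbrr; options L={ 0,1/2 } R={ 5/8,3/4,1 } = 9/16
step 6: add blue to get brbrrb; options L={ 0,1/2,9/16 } R={ 5/8,3/4,1 } = 19/32
step 7: add red to get brbrrbr; options L={ 0,1/2,9/16 } R={ 19/32,5/8,3/4,1 } = 37/64
step 8: add red to get brbrrbrr; options L={ 0,1/2,9/16 } R={ 37/64,19/32,5/8,3/4,1 } = 73/128
step 9: add blue to get brbrrbrrb; options L={ 0,1/2,9/16,73/128 } R={ 37/64,19/32,5/8,3/4,1 } = 147/256
step 10: add blue to get brbrrbrrbb; options L={ 0,1/2,9/16,73/128,147/256 } R={ 37/64,19/32,5/8,3/4,1 } = 295/512
step 11: add red to get brbrrbrrbbr; options L={ 0,1/2,9/16,73/128,147/256 } R={ 295/512,37/64,19/32,5/8,3/4,1 } = 589/1024
step 12: add red to get brbrrbrrbbrr; options L={ 0,1/2,9/16,73/128,147/256 } R={ 589/1024,295/512,37/64,19/32,5/8,3/4,1 } = 1177/2048
step 13: add red to get brbrrbrrbbrrr; options L={ 0,1/2,9/16,73/128,147/256 } R={ 1177/2048,589/1024,295/512,37/64,19/32,5/8,3/4,1 } = 2353/4096
step 14: add blue to get brbrrbrrbbrrrb; options L={ 0,1/2,9/16,73/128,147/256,2353/4096 } R={ 1177/2048,589/1024,295/512,37/64,19/32,5/8,3/4,1 } = 4707/8192
step 15: add blue to get brbrrbrrbbrrrbb; options L={ 0,1/2,9/16,73/128,147/256,2353/4096,4707/8192 } R={ 1177/2048,589/1024,295/512,37/64,19/32,5/8,3/4,1 } = 9415/16384

9415/16384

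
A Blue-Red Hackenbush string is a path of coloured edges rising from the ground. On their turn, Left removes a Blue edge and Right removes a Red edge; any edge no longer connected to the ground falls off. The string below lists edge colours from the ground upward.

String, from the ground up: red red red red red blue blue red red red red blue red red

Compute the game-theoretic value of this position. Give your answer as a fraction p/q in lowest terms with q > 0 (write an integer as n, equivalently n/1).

-2295/512

v(r) = { (no moves) | 0 } -> -1
v(rr) = { (no moves) | -1,0 } -> -2
v(rrr) = { (no moves) | -2,-1,0 } -> -3
v(rrrr) = { (no moves) | -3,-2,-1,0 } -> -4
v(rrrrr) = { (no moves) | -4,-3,-2,-1,0 } -> -5
v(rrrrrb) = { -5 | -4,-3,-2,-1,0 } -> -9/2
v(rrrrrbb) = { -5,-9/2 | -4,-3,-2,-1,0 } -> -17/4
v(rrrrrbbr) = { -5,-9/2 | -17/4,-4,-3,-2,-1,0 } -> -35/8
v(rrrrrbbrr) = { -5,-9/2 | -35/8,-17/4,-4,-3,-2,-1,0 } -> -71/16
v(rrrrrbbrrr) = { -5,-9/2 | -71/16,-35/8,-17/4,-4,-3,-2,-1,0 } -> -143/32
v(rrrrrbbrrrr) = { -5,-9/2 | -143/32,-71/16,-35/8,-17/4,-4,-3,-2,-1,0 } -> -287/64
v(rrrrrbbrrrrb) = { -5,-9/2,-287/64 | -143/32,-71/16,-35/8,-17/4,-4,-3,-2,-1,0 } -> -573/128
v(rrrrrbbrrrrbr) = { -5,-9/2,-287/64 | -573/128,-143/32,-71/16,-35/8,-17/4,-4,-3,-2,-1,0 } -> -1147/256
v(rrrrrbbrrrrbrr) = { -5,-9/2,-287/64 | -1147/256,-573/128,-143/32,-71/16,-35/8,-17/4,-4,-3,-2,-1,0 } -> -2295/512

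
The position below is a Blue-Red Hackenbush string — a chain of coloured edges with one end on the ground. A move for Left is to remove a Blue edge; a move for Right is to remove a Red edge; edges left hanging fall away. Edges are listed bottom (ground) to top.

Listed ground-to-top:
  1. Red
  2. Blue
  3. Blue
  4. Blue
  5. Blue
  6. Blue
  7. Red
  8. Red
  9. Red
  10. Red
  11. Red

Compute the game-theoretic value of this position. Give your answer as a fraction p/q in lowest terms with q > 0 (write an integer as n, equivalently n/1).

g_1 [R]  L=[—]  R=[0]  so -1
g_2 [RB]  L=[-1]  R=[0]  so -1/2
g_3 [RBB]  L=[-1 -1/2]  R=[0]  so -1/4
g_4 [RBBB]  L=[-1 -1/2 -1/4]  R=[0]  so -1/8
g_5 [RBBBB]  L=[-1 -1/2 -1/4 -1/8]  R=[0]  so -1/16
g_6 [RBBBBB]  L=[-1 -1/2 -1/4 -1/8 -1/16]  R=[0]  so -1/32
g_7 [RBBBBBR]  L=[-1 -1/2 -1/4 -1/8 -1/16]  R=[-1/32 0]  so -3/64
g_8 [RBBBBBRR]  L=[-1 -1/2 -1/4 -1/8 -1/16]  R=[-3/64 -1/32 0]  so -7/128
g_9 [RBBBBBRRR]  L=[-1 -1/2 -1/4 -1/8 -1/16]  R=[-7/128 -3/64 -1/32 0]  so -15/256
g_10 [RBBBBBRRRR]  L=[-1 -1/2 -1/4 -1/8 -1/16]  R=[-15/256 -7/128 -3/64 -1/32 0]  so -31/512
g_11 [RBBBBBRRRRR]  L=[-1 -1/2 -1/4 -1/8 -1/16]  R=[-31/512 -15/256 -7/128 -3/64 -1/32 0]  so -63/1024

-63/1024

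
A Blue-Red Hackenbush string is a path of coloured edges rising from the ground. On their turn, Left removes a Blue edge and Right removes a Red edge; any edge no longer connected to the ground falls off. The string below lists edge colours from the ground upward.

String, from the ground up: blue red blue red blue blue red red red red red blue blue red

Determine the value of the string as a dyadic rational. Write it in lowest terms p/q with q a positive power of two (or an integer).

Build v(s[:k]) for k = 1..14, string s = blue red blue red blue blue red red red red red blue blue red.
1 of 14 · b · max L 0 · min R +∞ = 1
2 of 14 · br · max L 0 · min R 1 = 1/2
3 of 14 · brb · max L 1/2 · min R 1 = 3/4
4 of 14 · brbr · max L 1/2 · min R 3/4 = 5/8
5 of 14 · brbrb · max L 5/8 · min R 3/4 = 11/16
6 of 14 · brbrbb · max L 11/16 · min R 3/4 = 23/32
7 of 14 · brbrbbr · max L 11/16 · min R 23/32 = 45/64
8 of 14 · brbrbbrr · max L 11/16 · min R 45/64 = 89/128
9 of 14 · brbrbbrrr · max L 11/16 · min R 89/128 = 177/256
10 of 14 · brbrbbrrrr · max L 11/16 · min R 177/256 = 353/512
11 of 14 · brbrbbrrrrr · max L 11/16 · min R 353/512 = 705/1024
12 of 14 · brbrbbrrrrrb · max L 705/1024 · min R 353/512 = 1411/2048
13 of 14 · brbrbbrrrrrbb · max L 1411/2048 · min R 353/512 = 2823/4096
14 of 14 · brbrbbrrrrrbbr · max L 1411/2048 · min R 2823/4096 = 5645/8192

5645/8192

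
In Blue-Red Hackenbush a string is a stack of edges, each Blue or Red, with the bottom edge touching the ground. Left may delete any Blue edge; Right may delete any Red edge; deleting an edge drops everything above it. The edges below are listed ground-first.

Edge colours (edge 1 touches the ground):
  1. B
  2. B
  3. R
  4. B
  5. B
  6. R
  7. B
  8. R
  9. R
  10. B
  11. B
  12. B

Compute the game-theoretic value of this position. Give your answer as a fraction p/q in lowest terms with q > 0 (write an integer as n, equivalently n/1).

1871/1024

Recurse on prefixes of the 12-edge string B B R B B R B R R B B B:
G(B) = { 0 | (no moves) } so 1
G(BB) = { 0,1 | (no moves) } so 2
G(BBR) = { 0,1 | 2 } so 3/2
G(BBRB) = { 0,1,3/2 | 2 } so 7/4
G(BBRBB) = { 0,1,3/2,7/4 | 2 } so 15/8
G(BBRBBR) = { 0,1,3/2,7/4 | 15/8,2 } so 29/16
G(BBRBBRB) = { 0,1,3/2,7/4,29/16 | 15/8,2 } so 59/32
G(BBRBBRBR) = { 0,1,3/2,7/4,29/16 | 59/32,15/8,2 } so 117/64
G(BBRBBRBRR) = { 0,1,3/2,7/4,29/16 | 117/64,59/32,15/8,2 } so 233/128
G(BBRBBRBRRB) = { 0,1,3/2,7/4,29/16,233/128 | 117/64,59/32,15/8,2 } so 467/256
G(BBRBBRBRRBB) = { 0,1,3/2,7/4,29/16,233/128,467/256 | 117/64,59/32,15/8,2 } so 935/512
G(BBRBBRBRRBBB) = { 0,1,3/2,7/4,29/16,233/128,467/256,935/512 | 117/64,59/32,15/8,2 } so 1871/1024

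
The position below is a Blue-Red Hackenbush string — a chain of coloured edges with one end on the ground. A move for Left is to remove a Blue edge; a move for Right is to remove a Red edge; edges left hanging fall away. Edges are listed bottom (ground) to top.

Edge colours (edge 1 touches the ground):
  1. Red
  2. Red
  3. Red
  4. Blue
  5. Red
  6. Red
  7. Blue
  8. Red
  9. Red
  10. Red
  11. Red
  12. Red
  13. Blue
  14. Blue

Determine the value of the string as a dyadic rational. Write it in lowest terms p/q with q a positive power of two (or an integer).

Build value(s[:k]) for k = 1..14, string s = Red Red Red Blue Red Red Blue Red Red Red Red Red Blue Blue.
1 of 14 · R · max L −∞ · min R 0 — -1
2 of 14 · RR · max L −∞ · min R -1 — -2
3 of 14 · RRR · max L −∞ · min R -2 — -3
4 of 14 · RRRB · max L -3 · min R -2 — -5/2
5 of 14 · RRRBR · max L -3 · min R -5/2 — -11/4
6 of 14 · RRRBRR · max L -3 · min R -11/4 — -23/8
7 of 14 · RRRBRRB · max L -23/8 · min R -11/4 — -45/16
8 of 14 · RRRBRRBR · max L -23/8 · min R -45/16 — -91/32
9 of 14 · RRRBRRBRR · max L -23/8 · min R -91/32 — -183/64
10 of 14 · RRRBRRBRRR · max L -23/8 · min R -183/64 — -367/128
11 of 14 · RRRBRRBRRRR · max L -23/8 · min R -367/128 — -735/256
12 of 14 · RRRBRRBRRRRR · max L -23/8 · min R -735/256 — -1471/512
13 of 14 · RRRBRRBRRRRRB · max L -1471/512 · min R -735/256 — -2941/1024
14 of 14 · RRRBRRBRRRRRBB · max L -2941/1024 · min R -735/256 — -5881/2048

-5881/2048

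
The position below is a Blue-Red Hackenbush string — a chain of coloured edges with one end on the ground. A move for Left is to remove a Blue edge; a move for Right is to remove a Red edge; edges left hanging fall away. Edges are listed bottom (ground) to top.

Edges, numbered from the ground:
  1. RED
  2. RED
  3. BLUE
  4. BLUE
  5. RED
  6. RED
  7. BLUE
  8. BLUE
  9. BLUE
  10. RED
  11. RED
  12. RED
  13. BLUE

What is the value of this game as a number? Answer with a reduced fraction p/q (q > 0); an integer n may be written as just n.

Prefix values for RED RED BLUE BLUE RED RED BLUE BLUE BLUE RED RED RED BLUE via {L|R} + simplicity:
1 of 13 · R · max L −∞ · min R 0 ⇒ -1
2 of 13 · RR · max L −∞ · min R -1 ⇒ -2
3 of 13 · RRB · max L -2 · min R -1 ⇒ -3/2
4 of 13 · RRBB · max L -3/2 · min R -1 ⇒ -5/4
5 of 13 · RRBBR · max L -3/2 · min R -5/4 ⇒ -11/8
6 of 13 · RRBBRR · max L -3/2 · min R -11/8 ⇒ -23/16
7 of 13 · RRBBRRB · max L -23/16 · min R -11/8 ⇒ -45/32
8 of 13 · RRBBRRBB · max L -45/32 · min R -11/8 ⇒ -89/64
9 of 13 · RRBBRRBBB · max L -89/64 · min R -11/8 ⇒ -177/128
10 of 13 · RRBBRRBBBR · max L -89/64 · min R -177/128 ⇒ -355/256
11 of 13 · RRBBRRBBBRR · max L -89/64 · min R -355/256 ⇒ -711/512
12 of 13 · RRBBRRBBBRRR · max L -89/64 · min R -711/512 ⇒ -1423/1024
13 of 13 · RRBBRRBBBRRRB · max L -1423/1024 · min R -711/512 ⇒ -2845/2048

-2845/2048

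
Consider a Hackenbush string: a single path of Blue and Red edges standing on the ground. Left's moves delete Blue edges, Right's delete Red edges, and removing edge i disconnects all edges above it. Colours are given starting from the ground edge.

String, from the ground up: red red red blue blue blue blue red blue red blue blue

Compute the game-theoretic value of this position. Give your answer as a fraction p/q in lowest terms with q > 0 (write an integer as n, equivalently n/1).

-1065/512

step 1: add red to get r; options L={ (no moves) } R={ 0 } => -1
step 2: add red to get rr; options L={ (no moves) } R={ -1; 0 } => -2
step 3: add red to get rrr; options L={ (no moves) } R={ -2; -1; 0 } => -3
step 4: add blue to get rrrb; options L={ -3 } R={ -2; -1; 0 } => -5/2
step 5: add blue to get rrrbb; options L={ -3; -5/2 } R={ -2; -1; 0 } => -9/4
step 6: add blue to get rrrbbb; options L={ -3; -5/2; -9/4 } R={ -2; -1; 0 } => -17/8
step 7: add blue to get rrrbbbb; options L={ -3; -5/2; -9/4; -17/8 } R={ -2; -1; 0 } => -33/16
step 8: add red to get rrrbbbbr; options L={ -3; -5/2; -9/4; -17/8 } R={ -33/16; -2; -1; 0 } => -67/32
step 9: add blue to get rrrbbbbrb; options L={ -3; -5/2; -9/4; -17/8; -67/32 } R={ -33/16; -2; -1; 0 } => -133/64
step 10: add red to get rrrbbbbrbr; options L={ -3; -5/2; -9/4; -17/8; -67/32 } R={ -133/64; -33/16; -2; -1; 0 } => -267/128
step 11: add blue to get rrrbbbbrbrb; options L={ -3; -5/2; -9/4; -17/8; -67/32; -267/128 } R={ -133/64; -33/16; -2; -1; 0 } => -533/256
step 12: add blue to get rrrbbbbrbrbb; options L={ -3; -5/2; -9/4; -17/8; -67/32; -267/128; -533/256 } R={ -133/64; -33/16; -2; -1; 0 } => -1065/512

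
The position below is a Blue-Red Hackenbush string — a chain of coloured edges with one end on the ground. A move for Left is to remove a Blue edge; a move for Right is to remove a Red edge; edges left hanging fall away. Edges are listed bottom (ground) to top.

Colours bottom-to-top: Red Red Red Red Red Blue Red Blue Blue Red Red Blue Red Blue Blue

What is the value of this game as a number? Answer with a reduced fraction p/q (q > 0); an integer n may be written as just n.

-4713/1024

edge 1 of 15 (Red): { · | 0 } gives -1
edge 2 of 15 (Red): { · | -1; 0 } gives -2
edge 3 of 15 (Red): { · | -2; -1; 0 } gives -3
edge 4 of 15 (Red): { · | -3; -2; -1; 0 } gives -4
edge 5 of 15 (Red): { · | -4; -3; -2; -1; 0 } gives -5
edge 6 of 15 (Blue): { -5 | -4; -3; -2; -1; 0 } gives -9/2
edge 7 of 15 (Red): { -5 | -9/2; -4; -3; -2; -1; 0 } gives -19/4
edge 8 of 15 (Blue): { -5; -19/4 | -9/2; -4; -3; -2; -1; 0 } gives -37/8
edge 9 of 15 (Blue): { -5; -19/4; -37/8 | -9/2; -4; -3; -2; -1; 0 } gives -73/16
edge 10 of 15 (Red): { -5; -19/4; -37/8 | -73/16; -9/2; -4; -3; -2; -1; 0 } gives -147/32
edge 11 of 15 (Red): { -5; -19/4; -37/8 | -147/32; -73/16; -9/2; -4; -3; -2; -1; 0 } gives -295/64
edge 12 of 15 (Blue): { -5; -19/4; -37/8; -295/64 | -147/32; -73/16; -9/2; -4; -3; -2; -1; 0 } gives -589/128
edge 13 of 15 (Red): { -5; -19/4; -37/8; -295/64 | -589/128; -147/32; -73/16; -9/2; -4; -3; -2; -1; 0 } gives -1179/256
edge 14 of 15 (Blue): { -5; -19/4; -37/8; -295/64; -1179/256 | -589/128; -147/32; -73/16; -9/2; -4; -3; -2; -1; 0 } gives -2357/512
edge 15 of 15 (Blue): { -5; -19/4; -37/8; -295/64; -1179/256; -2357/512 | -589/128; -147/32; -73/16; -9/2; -4; -3; -2; -1; 0 } gives -4713/1024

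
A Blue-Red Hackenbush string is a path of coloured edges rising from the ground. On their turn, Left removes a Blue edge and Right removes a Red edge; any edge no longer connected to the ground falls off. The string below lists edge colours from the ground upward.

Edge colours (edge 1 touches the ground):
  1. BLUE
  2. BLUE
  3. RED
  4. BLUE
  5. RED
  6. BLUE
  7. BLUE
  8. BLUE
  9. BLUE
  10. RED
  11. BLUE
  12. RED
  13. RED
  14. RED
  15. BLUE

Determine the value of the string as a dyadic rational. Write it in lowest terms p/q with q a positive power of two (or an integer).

edge 1 of 15 (BLUE): { 0 | ∅ } → 1
edge 2 of 15 (BLUE): { 0,1 | ∅ } → 2
edge 3 of 15 (RED): { 0,1 | 2 } → 3/2
edge 4 of 15 (BLUE): { 0,1,3/2 | 2 } → 7/4
edge 5 of 15 (RED): { 0,1,3/2 | 7/4,2 } → 13/8
edge 6 of 15 (BLUE): { 0,1,3/2,13/8 | 7/4,2 } → 27/16
edge 7 of 15 (BLUE): { 0,1,3/2,13/8,27/16 | 7/4,2 } → 55/32
edge 8 of 15 (BLUE): { 0,1,3/2,13/8,27/16,55/32 | 7/4,2 } → 111/64
edge 9 of 15 (BLUE): { 0,1,3/2,13/8,27/16,55/32,111/64 | 7/4,2 } → 223/128
edge 10 of 15 (RED): { 0,1,3/2,13/8,27/16,55/32,111/64 | 223/128,7/4,2 } → 445/256
edge 11 of 15 (BLUE): { 0,1,3/2,13/8,27/16,55/32,111/64,445/256 | 223/128,7/4,2 } → 891/512
edge 12 of 15 (RED): { 0,1,3/2,13/8,27/16,55/32,111/64,445/256 | 891/512,223/128,7/4,2 } → 1781/1024
edge 13 of 15 (RED): { 0,1,3/2,13/8,27/16,55/32,111/64,445/256 | 1781/1024,891/512,223/128,7/4,2 } → 3561/2048
edge 14 of 15 (RED): { 0,1,3/2,13/8,27/16,55/32,111/64,445/256 | 3561/2048,1781/1024,891/512,223/128,7/4,2 } → 7121/4096
edge 15 of 15 (BLUE): { 0,1,3/2,13/8,27/16,55/32,111/64,445/256,7121/4096 | 3561/2048,1781/1024,891/512,223/128,7/4,2 } → 14243/8192

14243/8192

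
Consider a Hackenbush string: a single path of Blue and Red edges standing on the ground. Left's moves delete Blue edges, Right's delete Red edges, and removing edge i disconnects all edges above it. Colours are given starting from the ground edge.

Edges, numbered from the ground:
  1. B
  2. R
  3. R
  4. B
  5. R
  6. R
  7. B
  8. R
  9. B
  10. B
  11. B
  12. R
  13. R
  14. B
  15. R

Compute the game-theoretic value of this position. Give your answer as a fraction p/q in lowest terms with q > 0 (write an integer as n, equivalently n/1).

4837/16384

Prefix values for B R R B R R B R B B B R R B R via {L|R} + simplicity:
g_1 [B]  L=[0]  R=[∅]  → 1
g_2 [BR]  L=[0]  R=[1]  → 1/2
g_3 [BRR]  L=[0]  R=[1/2; 1]  → 1/4
g_4 [BRRB]  L=[0; 1/4]  R=[1/2; 1]  → 3/8
g_5 [BRRBR]  L=[0; 1/4]  R=[3/8; 1/2; 1]  → 5/16
g_6 [BRRBRR]  L=[0; 1/4]  R=[5/16; 3/8; 1/2; 1]  → 9/32
g_7 [BRRBRRB]  L=[0; 1/4; 9/32]  R=[5/16; 3/8; 1/2; 1]  → 19/64
g_8 [BRRBRRBR]  L=[0; 1/4; 9/32]  R=[19/64; 5/16; 3/8; 1/2; 1]  → 37/128
g_9 [BRRBRRBRB]  L=[0; 1/4; 9/32; 37/128]  R=[19/64; 5/16; 3/8; 1/2; 1]  → 75/256
g_10 [BRRBRRBRBB]  L=[0; 1/4; 9/32; 37/128; 75/256]  R=[19/64; 5/16; 3/8; 1/2; 1]  → 151/512
g_11 [BRRBRRBRBBB]  L=[0; 1/4; 9/32; 37/128; 75/256; 151/512]  R=[19/64; 5/16; 3/8; 1/2; 1]  → 303/1024
g_12 [BRRBRRBRBBBR]  L=[0; 1/4; 9/32; 37/128; 75/256; 151/512]  R=[303/1024; 19/64; 5/16; 3/8; 1/2; 1]  → 605/2048
g_13 [BRRBRRBRBBBRR]  L=[0; 1/4; 9/32; 37/128; 75/256; 151/512]  R=[605/2048; 303/1024; 19/64; 5/16; 3/8; 1/2; 1]  → 1209/4096
g_14 [BRRBRRBRBBBRRB]  L=[0; 1/4; 9/32; 37/128; 75/256; 151/512; 1209/4096]  R=[605/2048; 303/1024; 19/64; 5/16; 3/8; 1/2; 1]  → 2419/8192
g_15 [BRRBRRBRBBBRRBR]  L=[0; 1/4; 9/32; 37/128; 75/256; 151/512; 1209/4096]  R=[2419/8192; 605/2048; 303/1024; 19/64; 5/16; 3/8; 1/2; 1]  → 4837/16384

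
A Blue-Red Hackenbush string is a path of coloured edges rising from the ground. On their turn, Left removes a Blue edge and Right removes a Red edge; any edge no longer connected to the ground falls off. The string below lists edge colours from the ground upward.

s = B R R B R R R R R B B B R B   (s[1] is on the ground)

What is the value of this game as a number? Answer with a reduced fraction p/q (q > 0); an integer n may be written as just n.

2107/8192

Recurse on prefixes of the 14-edge string B R R B R R R R R B B B R B:
B: Left { 0 }, Right { ∅ } so simplest 1
BR: Left { 0 }, Right { 1 } so simplest 1/2
BRR: Left { 0 }, Right { 1/2 1 } so simplest 1/4
BRRB: Left { 0 1/4 }, Right { 1/2 1 } so simplest 3/8
BRRBR: Left { 0 1/4 }, Right { 3/8 1/2 1 } so simplest 5/16
BRRBRR: Left { 0 1/4 }, Right { 5/16 3/8 1/2 1 } so simplest 9/32
BRRBRRR: Left { 0 1/4 }, Right { 9/32 5/16 3/8 1/2 1 } so simplest 17/64
BRRBRRRR: Left { 0 1/4 }, Right { 17/64 9/32 5/16 3/8 1/2 1 } so simplest 33/128
BRRBRRRRR: Left { 0 1/4 }, Right { 33/128 17/64 9/32 5/16 3/8 1/2 1 } so simplest 65/256
BRRBRRRRRB: Left { 0 1/4 65/256 }, Right { 33/128 17/64 9/32 5/16 3/8 1/2 1 } so simplest 131/512
BRRBRRRRRBB: Left { 0 1/4 65/256 131/512 }, Right { 33/128 17/64 9/32 5/16 3/8 1/2 1 } so simplest 263/1024
BRRBRRRRRBBB: Left { 0 1/4 65/256 131/512 263/1024 }, Right { 33/128 17/64 9/32 5/16 3/8 1/2 1 } so simplest 527/2048
BRRBRRRRRBBBR: Left { 0 1/4 65/256 131/512 263/1024 }, Right { 527/2048 33/128 17/64 9/32 5/16 3/8 1/2 1 } so simplest 1053/4096
BRRBRRRRRBBBRB: Left { 0 1/4 65/256 131/512 263/1024 1053/4096 }, Right { 527/2048 33/128 17/64 9/32 5/16 3/8 1/2 1 } so simplest 2107/8192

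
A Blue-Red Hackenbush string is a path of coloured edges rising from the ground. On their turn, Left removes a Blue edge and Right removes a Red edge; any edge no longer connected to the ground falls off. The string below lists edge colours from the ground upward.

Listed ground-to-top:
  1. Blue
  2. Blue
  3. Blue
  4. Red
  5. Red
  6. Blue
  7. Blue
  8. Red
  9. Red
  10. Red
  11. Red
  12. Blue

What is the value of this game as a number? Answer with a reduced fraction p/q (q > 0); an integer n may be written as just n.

B: Left { 0 }, Right { (no moves) } so simplest 1
BB: Left { 0; 1 }, Right { (no moves) } so simplest 2
BBB: Left { 0; 1; 2 }, Right { (no moves) } so simplest 3
BBBR: Left { 0; 1; 2 }, Right { 3 } so simplest 5/2
BBBRR: Left { 0; 1; 2 }, Right { 5/2; 3 } so simplest 9/4
BBBRRB: Left { 0; 1; 2; 9/4 }, Right { 5/2; 3 } so simplest 19/8
BBBRRBB: Left { 0; 1; 2; 9/4; 19/8 }, Right { 5/2; 3 } so simplest 39/16
BBBRRBBR: Left { 0; 1; 2; 9/4; 19/8 }, Right { 39/16; 5/2; 3 } so simplest 77/32
BBBRRBBRR: Left { 0; 1; 2; 9/4; 19/8 }, Right { 77/32; 39/16; 5/2; 3 } so simplest 153/64
BBBRRBBRRR: Left { 0; 1; 2; 9/4; 19/8 }, Right { 153/64; 77/32; 39/16; 5/2; 3 } so simplest 305/128
BBBRRBBRRRR: Left { 0; 1; 2; 9/4; 19/8 }, Right { 305/128; 153/64; 77/32; 39/16; 5/2; 3 } so simplest 609/256
BBBRRBBRRRRB: Left { 0; 1; 2; 9/4; 19/8; 609/256 }, Right { 305/128; 153/64; 77/32; 39/16; 5/2; 3 } so simplest 1219/512

1219/512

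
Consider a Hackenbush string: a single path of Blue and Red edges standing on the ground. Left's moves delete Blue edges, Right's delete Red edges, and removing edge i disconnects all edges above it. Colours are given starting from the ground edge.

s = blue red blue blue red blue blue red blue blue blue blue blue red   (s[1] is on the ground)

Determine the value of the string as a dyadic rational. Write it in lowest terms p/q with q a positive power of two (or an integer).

Recurse on prefixes of the 14-edge string blue red blue blue red blue blue red blue blue blue blue blue red:
b: Left { 0 }, Right { · } = simplest 1
br: Left { 0 }, Right { 1 } = simplest 1/2
brb: Left { 0, 1/2 }, Right { 1 } = simplest 3/4
brbb: Left { 0, 1/2, 3/4 }, Right { 1 } = simplest 7/8
brbbr: Left { 0, 1/2, 3/4 }, Right { 7/8, 1 } = simplest 13/16
brbbrb: Left { 0, 1/2, 3/4, 13/16 }, Right { 7/8, 1 } = simplest 27/32
brbbrbb: Left { 0, 1/2, 3/4, 13/16, 27/32 }, Right { 7/8, 1 } = simplest 55/64
brbbrbbr: Left { 0, 1/2, 3/4, 13/16, 27/32 }, Right { 55/64, 7/8, 1 } = simplest 109/128
brbbrbbrb: Left { 0, 1/2, 3/4, 13/16, 27/32, 109/128 }, Right { 55/64, 7/8, 1 } = simplest 219/256
brbbrbbrbb: Left { 0, 1/2, 3/4, 13/16, 27/32, 109/128, 219/256 }, Right { 55/64, 7/8, 1 } = simplest 439/512
brbbrbbrbbb: Left { 0, 1/2, 3/4, 13/16, 27/32, 109/128, 219/256, 439/512 }, Right { 55/64, 7/8, 1 } = simplest 879/1024
brbbrbbrbbbb: Left { 0, 1/2, 3/4, 13/16, 27/32, 109/128, 219/256, 439/512, 879/1024 }, Right { 55/64, 7/8, 1 } = simplest 1759/2048
brbbrbbrbbbbb: Left { 0, 1/2, 3/4, 13/16, 27/32, 109/128, 219/256, 439/512, 879/1024, 1759/2048 }, Right { 55/64, 7/8, 1 } = simplest 3519/4096
brbbrbbrbbbbbr: Left { 0, 1/2, 3/4, 13/16, 27/32, 109/128, 219/256, 439/512, 879/1024, 1759/2048 }, Right { 3519/4096, 55/64, 7/8, 1 } = simplest 7037/8192

7037/8192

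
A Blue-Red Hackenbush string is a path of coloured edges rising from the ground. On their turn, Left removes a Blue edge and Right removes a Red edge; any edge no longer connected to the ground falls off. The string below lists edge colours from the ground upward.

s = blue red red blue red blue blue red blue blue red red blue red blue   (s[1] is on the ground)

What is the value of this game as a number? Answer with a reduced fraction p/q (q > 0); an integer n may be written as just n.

step 1: add blue to get b; options L={ 0 } R={ ∅ } gives 1
step 2: add red to get br; options L={ 0 } R={ 1 } gives 1/2
step 3: add red to get brr; options L={ 0 } R={ 1/2 1 } gives 1/4
step 4: add blue to get brrb; options L={ 0 1/4 } R={ 1/2 1 } gives 3/8
step 5: add red to get brrbr; options L={ 0 1/4 } R={ 3/8 1/2 1 } gives 5/16
step 6: add blue to get brrbrb; options L={ 0 1/4 5/16 } R={ 3/8 1/2 1 } gives 11/32
step 7: add blue to get brrbrbb; options L={ 0 1/4 5/16 11/32 } R={ 3/8 1/2 1 } gives 23/64
step 8: add red to get brrbrbbr; options L={ 0 1/4 5/16 11/32 } R={ 23/64 3/8 1/2 1 } gives 45/128
step 9: add blue to get brrbrbbrb; options L={ 0 1/4 5/16 11/32 45/128 } R={ 23/64 3/8 1/2 1 } gives 91/256
step 10: add blue to get brrbrbbrbb; options L={ 0 1/4 5/16 11/32 45/128 91/256 } R={ 23/64 3/8 1/2 1 } gives 183/512
step 11: add red to get brrbrbbrbbr; options L={ 0 1/4 5/16 11/32 45/128 91/256 } R={ 183/512 23/64 3/8 1/2 1 } gives 365/1024
step 12: add red to get brrbrbbrbbrr; options L={ 0 1/4 5/16 11/32 45/128 91/256 } R={ 365/1024 183/512 23/64 3/8 1/2 1 } gives 729/2048
step 13: add blue to get brrbrbbrbbrrb; options L={ 0 1/4 5/16 11/32 45/128 91/256 729/2048 } R={ 365/1024 183/512 23/64 3/8 1/2 1 } gives 1459/4096
step 14: add red to get brrbrbbrbbrrbr; options L={ 0 1/4 5/16 11/32 45/128 91/256 729/2048 } R={ 1459/4096 365/1024 183/512 23/64 3/8 1/2 1 } gives 2917/8192
step 15: add blue to get brrbrbbrbbrrbrb; options L={ 0 1/4 5/16 11/32 45/128 91/256 729/2048 2917/8192 } R={ 1459/4096 365/1024 183/512 23/64 3/8 1/2 1 } gives 5835/16384

5835/16384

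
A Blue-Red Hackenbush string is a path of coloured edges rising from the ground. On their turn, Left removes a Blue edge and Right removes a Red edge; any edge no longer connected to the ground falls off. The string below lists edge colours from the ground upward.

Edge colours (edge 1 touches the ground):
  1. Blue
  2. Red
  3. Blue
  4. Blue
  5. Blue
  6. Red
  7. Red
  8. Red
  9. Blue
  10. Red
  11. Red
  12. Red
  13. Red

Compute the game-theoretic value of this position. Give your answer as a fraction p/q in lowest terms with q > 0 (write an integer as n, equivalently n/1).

value_1 [B]  L=[0]  R=[∅]  so 1
value_2 [BR]  L=[0]  R=[1]  so 1/2
value_3 [BRB]  L=[0, 1/2]  R=[1]  so 3/4
value_4 [BRBB]  L=[0, 1/2, 3/4]  R=[1]  so 7/8
value_5 [BRBBB]  L=[0, 1/2, 3/4, 7/8]  R=[1]  so 15/16
value_6 [BRBBBR]  L=[0, 1/2, 3/4, 7/8]  R=[15/16, 1]  so 29/32
value_7 [BRBBBRR]  L=[0, 1/2, 3/4, 7/8]  R=[29/32, 15/16, 1]  so 57/64
value_8 [BRBBBRRR]  L=[0, 1/2, 3/4, 7/8]  R=[57/64, 29/32, 15/16, 1]  so 113/128
value_9 [BRBBBRRRB]  L=[0, 1/2, 3/4, 7/8, 113/128]  R=[57/64, 29/32, 15/16, 1]  so 227/256
value_10 [BRBBBRRRBR]  L=[0, 1/2, 3/4, 7/8, 113/128]  R=[227/256, 57/64, 29/32, 15/16, 1]  so 453/512
value_11 [BRBBBRRRBRR]  L=[0, 1/2, 3/4, 7/8, 113/128]  R=[453/512, 227/256, 57/64, 29/32, 15/16, 1]  so 905/1024
value_12 [BRBBBRRRBRRR]  L=[0, 1/2, 3/4, 7/8, 113/128]  R=[905/1024, 453/512, 227/256, 57/64, 29/32, 15/16, 1]  so 1809/2048
value_13 [BRBBBRRRBRRRR]  L=[0, 1/2, 3/4, 7/8, 113/128]  R=[1809/2048, 905/1024, 453/512, 227/256, 57/64, 29/32, 15/16, 1]  so 3617/4096

3617/4096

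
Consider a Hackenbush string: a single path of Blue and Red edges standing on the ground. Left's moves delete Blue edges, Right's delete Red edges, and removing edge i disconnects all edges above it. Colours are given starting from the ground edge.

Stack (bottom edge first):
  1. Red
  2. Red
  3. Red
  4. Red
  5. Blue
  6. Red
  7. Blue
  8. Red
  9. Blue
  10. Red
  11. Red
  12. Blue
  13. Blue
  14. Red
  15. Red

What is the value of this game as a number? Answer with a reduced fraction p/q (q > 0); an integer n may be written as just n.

Build G(s[:k]) for k = 1..15, string s = Red Red Red Red Blue Red Blue Red Blue Red Red Blue Blue Red Red.
G_1 [R]  L=[(no moves)]  R=[0]  — -1
G_2 [RR]  L=[(no moves)]  R=[-1 0]  — -2
G_3 [RRR]  L=[(no moves)]  R=[-2 -1 0]  — -3
G_4 [RRRR]  L=[(no moves)]  R=[-3 -2 -1 0]  — -4
G_5 [RRRRB]  L=[-4]  R=[-3 -2 -1 0]  — -7/2
G_6 [RRRRBR]  L=[-4]  R=[-7/2 -3 -2 -1 0]  — -15/4
G_7 [RRRRBRB]  L=[-4 -15/4]  R=[-7/2 -3 -2 -1 0]  — -29/8
G_8 [RRRRBRBR]  L=[-4 -15/4]  R=[-29/8 -7/2 -3 -2 -1 0]  — -59/16
G_9 [RRRRBRBRB]  L=[-4 -15/4 -59/16]  R=[-29/8 -7/2 -3 -2 -1 0]  — -117/32
G_10 [RRRRBRBRBR]  L=[-4 -15/4 -59/16]  R=[-117/32 -29/8 -7/2 -3 -2 -1 0]  — -235/64
G_11 [RRRRBRBRBRR]  L=[-4 -15/4 -59/16]  R=[-235/64 -117/32 -29/8 -7/2 -3 -2 -1 0]  — -471/128
G_12 [RRRRBRBRBRRB]  L=[-4 -15/4 -59/16 -471/128]  R=[-235/64 -117/32 -29/8 -7/2 -3 -2 -1 0]  — -941/256
G_13 [RRRRBRBRBRRBB]  L=[-4 -15/4 -59/16 -471/128 -941/256]  R=[-235/64 -117/32 -29/8 -7/2 -3 -2 -1 0]  — -1881/512
G_14 [RRRRBRBRBRRBBR]  L=[-4 -15/4 -59/16 -471/128 -941/256]  R=[-1881/512 -235/64 -117/32 -29/8 -7/2 -3 -2 -1 0]  — -3763/1024
G_15 [RRRRBRBRBRRBBRR]  L=[-4 -15/4 -59/16 -471/128 -941/256]  R=[-3763/1024 -1881/512 -235/64 -117/32 -29/8 -7/2 -3 -2 -1 0]  — -7527/2048

-7527/2048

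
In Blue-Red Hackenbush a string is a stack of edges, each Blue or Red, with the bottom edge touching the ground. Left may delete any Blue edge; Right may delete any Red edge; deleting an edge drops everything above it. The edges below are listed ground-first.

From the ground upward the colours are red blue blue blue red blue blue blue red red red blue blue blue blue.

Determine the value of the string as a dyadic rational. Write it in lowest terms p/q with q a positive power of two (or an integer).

step 1: add red to get r; options L={ — } R={ 0 } => -1
step 2: add blue to get rb; options L={ -1 } R={ 0 } => -1/2
step 3: add blue to get rbb; options L={ -1 -1/2 } R={ 0 } => -1/4
step 4: add blue to get rbbb; options L={ -1 -1/2 -1/4 } R={ 0 } => -1/8
step 5: add red to get rbbbr; options L={ -1 -1/2 -1/4 } R={ -1/8 0 } => -3/16
step 6: add blue to get rbbbrb; options L={ -1 -1/2 -1/4 -3/16 } R={ -1/8 0 } => -5/32
step 7: add blue to get rbbbrbb; options L={ -1 -1/2 -1/4 -3/16 -5/32 } R={ -1/8 0 } => -9/64
step 8: add blue to get rbbbrbbb; options L={ -1 -1/2 -1/4 -3/16 -5/32 -9/64 } R={ -1/8 0 } => -17/128
step 9: add red to get rbbbrbbbr; options L={ -1 -1/2 -1/4 -3/16 -5/32 -9/64 } R={ -17/128 -1/8 0 } => -35/256
step 10: add red to get rbbbrbbbrr; options L={ -1 -1/2 -1/4 -3/16 -5/32 -9/64 } R={ -35/256 -17/128 -1/8 0 } => -71/512
step 11: add red to get rbbbrbbbrrr; options L={ -1 -1/2 -1/4 -3/16 -5/32 -9/64 } R={ -71/512 -35/256 -17/128 -1/8 0 } => -143/1024
step 12: add blue to get rbbbrbbbrrrb; options L={ -1 -1/2 -1/4 -3/16 -5/32 -9/64 -143/1024 } R={ -71/512 -35/256 -17/128 -1/8 0 } => -285/2048
step 13: add blue to get rbbbrbbbrrrbb; options L={ -1 -1/2 -1/4 -3/16 -5/32 -9/64 -143/1024 -285/2048 } R={ -71/512 -35/256 -17/128 -1/8 0 } => -569/4096
step 14: add blue to get rbbbrbbbrrrbbb; options L={ -1 -1/2 -1/4 -3/16 -5/32 -9/64 -143/1024 -285/2048 -569/4096 } R={ -71/512 -35/256 -17/128 -1/8 0 } => -1137/8192
step 15: add blue to get rbbbrbbbrrrbbbb; options L={ -1 -1/2 -1/4 -3/16 -5/32 -9/64 -143/1024 -285/2048 -569/4096 -1137/8192 } R={ -71/512 -35/256 -17/128 -1/8 0 } => -2273/16384

-2273/16384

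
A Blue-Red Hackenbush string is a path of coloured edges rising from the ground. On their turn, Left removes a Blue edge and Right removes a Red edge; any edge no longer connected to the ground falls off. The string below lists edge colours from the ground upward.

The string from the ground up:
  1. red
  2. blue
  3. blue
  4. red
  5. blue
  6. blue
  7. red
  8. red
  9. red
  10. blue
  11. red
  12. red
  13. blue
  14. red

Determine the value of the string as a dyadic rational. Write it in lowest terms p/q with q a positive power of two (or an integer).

Build value(s[:k]) for k = 1..14, string s = red blue blue red blue blue red red red blue red red blue red.
edge 1 of 14 (red): { none | 0 } ⇒ -1
edge 2 of 14 (blue): { -1 | 0 } ⇒ -1/2
edge 3 of 14 (blue): { -1,-1/2 | 0 } ⇒ -1/4
edge 4 of 14 (red): { -1,-1/2 | -1/4,0 } ⇒ -3/8
edge 5 of 14 (blue): { -1,-1/2,-3/8 | -1/4,0 } ⇒ -5/16
edge 6 of 14 (blue): { -1,-1/2,-3/8,-5/16 | -1/4,0 } ⇒ -9/32
edge 7 of 14 (red): { -1,-1/2,-3/8,-5/16 | -9/32,-1/4,0 } ⇒ -19/64
edge 8 of 14 (red): { -1,-1/2,-3/8,-5/16 | -19/64,-9/32,-1/4,0 } ⇒ -39/128
edge 9 of 14 (red): { -1,-1/2,-3/8,-5/16 | -39/128,-19/64,-9/32,-1/4,0 } ⇒ -79/256
edge 10 of 14 (blue): { -1,-1/2,-3/8,-5/16,-79/256 | -39/128,-19/64,-9/32,-1/4,0 } ⇒ -157/512
edge 11 of 14 (red): { -1,-1/2,-3/8,-5/16,-79/256 | -157/512,-39/128,-19/64,-9/32,-1/4,0 } ⇒ -315/1024
edge 12 of 14 (red): { -1,-1/2,-3/8,-5/16,-79/256 | -315/1024,-157/512,-39/128,-19/64,-9/32,-1/4,0 } ⇒ -631/2048
edge 13 of 14 (blue): { -1,-1/2,-3/8,-5/16,-79/256,-631/2048 | -315/1024,-157/512,-39/128,-19/64,-9/32,-1/4,0 } ⇒ -1261/4096
edge 14 of 14 (red): { -1,-1/2,-3/8,-5/16,-79/256,-631/2048 | -1261/4096,-315/1024,-157/512,-39/128,-19/64,-9/32,-1/4,0 } ⇒ -2523/8192

-2523/8192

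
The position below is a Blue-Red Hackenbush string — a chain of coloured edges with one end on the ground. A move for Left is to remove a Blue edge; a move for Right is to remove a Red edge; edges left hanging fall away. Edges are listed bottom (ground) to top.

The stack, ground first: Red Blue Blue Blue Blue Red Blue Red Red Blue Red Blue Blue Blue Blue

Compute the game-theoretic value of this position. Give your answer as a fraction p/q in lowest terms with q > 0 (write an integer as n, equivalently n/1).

Build G(s[:k]) for k = 1..15, string s = Red Blue Blue Blue Blue Red Blue Red Red Blue Red Blue Blue Blue Blue.
step 1: add Red to get R; options L={ · } R={ 0 } → -1
step 2: add Blue to get RB; options L={ -1 } R={ 0 } → -1/2
step 3: add Blue to get RBB; options L={ -1,-1/2 } R={ 0 } → -1/4
step 4: add Blue to get RBBB; options L={ -1,-1/2,-1/4 } R={ 0 } → -1/8
step 5: add Blue to get RBBBB; options L={ -1,-1/2,-1/4,-1/8 } R={ 0 } → -1/16
step 6: add Red to get RBBBBR; options L={ -1,-1/2,-1/4,-1/8 } R={ -1/16,0 } → -3/32
step 7: add Blue to get RBBBBRB; options L={ -1,-1/2,-1/4,-1/8,-3/32 } R={ -1/16,0 } → -5/64
step 8: add Red to get RBBBBRBR; options L={ -1,-1/2,-1/4,-1/8,-3/32 } R={ -5/64,-1/16,0 } → -11/128
step 9: add Red to get RBBBBRBRR; options L={ -1,-1/2,-1/4,-1/8,-3/32 } R={ -11/128,-5/64,-1/16,0 } → -23/256
step 10: add Blue to get RBBBBRBRRB; options L={ -1,-1/2,-1/4,-1/8,-3/32,-23/256 } R={ -11/128,-5/64,-1/16,0 } → -45/512
step 11: add Red to get RBBBBRBRRBR; options L={ -1,-1/2,-1/4,-1/8,-3/32,-23/256 } R={ -45/512,-11/128,-5/64,-1/16,0 } → -91/1024
step 12: add Blue to get RBBBBRBRRBRB; options L={ -1,-1/2,-1/4,-1/8,-3/32,-23/256,-91/1024 } R={ -45/512,-11/128,-5/64,-1/16,0 } → -181/2048
step 13: add Blue to get RBBBBRBRRBRBB; options L={ -1,-1/2,-1/4,-1/8,-3/32,-23/256,-91/1024,-181/2048 } R={ -45/512,-11/128,-5/64,-1/16,0 } → -361/4096
step 14: add Blue to get RBBBBRBRRBRBBB; options L={ -1,-1/2,-1/4,-1/8,-3/32,-23/256,-91/1024,-181/2048,-361/4096 } R={ -45/512,-11/128,-5/64,-1/16,0 } → -721/8192
step 15: add Blue to get RBBBBRBRRBRBBBB; options L={ -1,-1/2,-1/4,-1/8,-3/32,-23/256,-91/1024,-181/2048,-361/4096,-721/8192 } R={ -45/512,-11/128,-5/64,-1/16,0 } → -1441/16384

-1441/16384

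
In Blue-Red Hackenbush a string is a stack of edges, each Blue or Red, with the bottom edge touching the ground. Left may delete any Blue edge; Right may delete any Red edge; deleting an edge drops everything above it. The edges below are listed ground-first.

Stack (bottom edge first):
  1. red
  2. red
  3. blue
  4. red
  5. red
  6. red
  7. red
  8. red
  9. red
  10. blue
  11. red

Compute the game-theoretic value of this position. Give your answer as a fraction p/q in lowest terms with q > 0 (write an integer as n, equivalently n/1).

Build value(s[:k]) for k = 1..11, string s = red red blue red red red red red red blue red.
1 of 11 · r · max L −∞ · min R 0 ⇒ -1
2 of 11 · rr · max L −∞ · min R -1 ⇒ -2
3 of 11 · rrb · max L -2 · min R -1 ⇒ -3/2
4 of 11 · rrbr · max L -2 · min R -3/2 ⇒ -7/4
5 of 11 · rrbrr · max L -2 · min R -7/4 ⇒ -15/8
6 of 11 · rrbrrr · max L -2 · min R -15/8 ⇒ -31/16
7 of 11 · rrbrrrr · max L -2 · min R -31/16 ⇒ -63/32
8 of 11 · rrbrrrrr · max L -2 · min R -63/32 ⇒ -127/64
9 of 11 · rrbrrrrrr · max L -2 · min R -127/64 ⇒ -255/128
10 of 11 · rrbrrrrrrb · max L -255/128 · min R -127/64 ⇒ -509/256
11 of 11 · rrbrrrrrrbr · max L -255/128 · min R -509/256 ⇒ -1019/512

-1019/512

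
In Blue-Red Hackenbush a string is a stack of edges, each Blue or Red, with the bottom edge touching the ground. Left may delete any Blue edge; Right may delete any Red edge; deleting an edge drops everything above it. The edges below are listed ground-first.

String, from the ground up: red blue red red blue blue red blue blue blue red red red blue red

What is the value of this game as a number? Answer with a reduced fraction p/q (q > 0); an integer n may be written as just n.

Prefix values for red blue red red blue blue red blue blue blue red red red blue red via {L|R} + simplicity:
r: Left {  }, Right { 0 } ⇒ simplest -1
rb: Left { -1 }, Right { 0 } ⇒ simplest -1/2
rbr: Left { -1 }, Right { -1/2; 0 } ⇒ simplest -3/4
rbrr: Left { -1 }, Right { -3/4; -1/2; 0 } ⇒ simplest -7/8
rbrrb: Left { -1; -7/8 }, Right { -3/4; -1/2; 0 } ⇒ simplest -13/16
rbrrbb: Left { -1; -7/8; -13/16 }, Right { -3/4; -1/2; 0 } ⇒ simplest -25/32
rbrrbbr: Left { -1; -7/8; -13/16 }, Right { -25/32; -3/4; -1/2; 0 } ⇒ simplest -51/64
rbrrbbrb: Left { -1; -7/8; -13/16; -51/64 }, Right { -25/32; -3/4; -1/2; 0 } ⇒ simplest -101/128
rbrrbbrbb: Left { -1; -7/8; -13/16; -51/64; -101/128 }, Right { -25/32; -3/4; -1/2; 0 } ⇒ simplest -201/256
rbrrbbrbbb: Left { -1; -7/8; -13/16; -51/64; -101/128; -201/256 }, Right { -25/32; -3/4; -1/2; 0 } ⇒ simplest -401/512
rbrrbbrbbbr: Left { -1; -7/8; -13/16; -51/64; -101/128; -201/256 }, Right { -401/512; -25/32; -3/4; -1/2; 0 } ⇒ simplest -803/1024
rbrrbbrbbbrr: Left { -1; -7/8; -13/16; -51/64; -101/128; -201/256 }, Right { -803/1024; -401/512; -25/32; -3/4; -1/2; 0 } ⇒ simplest -1607/2048
rbrrbbrbbbrrr: Left { -1; -7/8; -13/16; -51/64; -101/128; -201/256 }, Right { -1607/2048; -803/1024; -401/512; -25/32; -3/4; -1/2; 0 } ⇒ simplest -3215/4096
rbrrbbrbbbrrrb: Left { -1; -7/8; -13/16; -51/64; -101/128; -201/256; -3215/4096 }, Right { -1607/2048; -803/1024; -401/512; -25/32; -3/4; -1/2; 0 } ⇒ simplest -6429/8192
rbrrbbrbbbrrrbr: Left { -1; -7/8; -13/16; -51/64; -101/128; -201/256; -3215/4096 }, Right { -6429/8192; -1607/2048; -803/1024; -401/512; -25/32; -3/4; -1/2; 0 } ⇒ simplest -12859/16384

-12859/16384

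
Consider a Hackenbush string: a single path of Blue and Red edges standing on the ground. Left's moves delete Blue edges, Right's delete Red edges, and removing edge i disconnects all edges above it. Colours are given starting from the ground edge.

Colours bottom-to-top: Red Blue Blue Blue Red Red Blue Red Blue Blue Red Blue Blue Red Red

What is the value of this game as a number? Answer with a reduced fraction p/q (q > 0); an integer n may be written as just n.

-3367/16384

Prefix values for Red Blue Blue Blue Red Red Blue Red Blue Blue Red Blue Blue Red Red via {L|R} + simplicity:
G(R) = { none | 0 } → -1
G(RB) = { -1 | 0 } → -1/2
G(RBB) = { -1, -1/2 | 0 } → -1/4
G(RBBB) = { -1, -1/2, -1/4 | 0 } → -1/8
G(RBBBR) = { -1, -1/2, -1/4 | -1/8, 0 } → -3/16
G(RBBBRR) = { -1, -1/2, -1/4 | -3/16, -1/8, 0 } → -7/32
G(RBBBRRB) = { -1, -1/2, -1/4, -7/32 | -3/16, -1/8, 0 } → -13/64
G(RBBBRRBR) = { -1, -1/2, -1/4, -7/32 | -13/64, -3/16, -1/8, 0 } → -27/128
G(RBBBRRBRB) = { -1, -1/2, -1/4, -7/32, -27/128 | -13/64, -3/16, -1/8, 0 } → -53/256
G(RBBBRRBRBB) = { -1, -1/2, -1/4, -7/32, -27/128, -53/256 | -13/64, -3/16, -1/8, 0 } → -105/512
G(RBBBRRBRBBR) = { -1, -1/2, -1/4, -7/32, -27/128, -53/256 | -105/512, -13/64, -3/16, -1/8, 0 } → -211/1024
G(RBBBRRBRBBRB) = { -1, -1/2, -1/4, -7/32, -27/128, -53/256, -211/1024 | -105/512, -13/64, -3/16, -1/8, 0 } → -421/2048
G(RBBBRRBRBBRBB) = { -1, -1/2, -1/4, -7/32, -27/128, -53/256, -211/1024, -421/2048 | -105/512, -13/64, -3/16, -1/8, 0 } → -841/4096
G(RBBBRRBRBBRBBR) = { -1, -1/2, -1/4, -7/32, -27/128, -53/256, -211/1024, -421/2048 | -841/4096, -105/512, -13/64, -3/16, -1/8, 0 } → -1683/8192
G(RBBBRRBRBBRBBRR) = { -1, -1/2, -1/4, -7/32, -27/128, -53/256, -211/1024, -421/2048 | -1683/8192, -841/4096, -105/512, -13/64, -3/16, -1/8, 0 } → -3367/16384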